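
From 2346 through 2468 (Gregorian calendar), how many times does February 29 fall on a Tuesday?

4

Leap years in 2346–2468: 31 of them.
Feb 29 weekday advances by 5 (mod 7) from one leap year to the next four years later (or differs when a century non-leap intervenes).
Leap-day weekdays: 2348:Sun 2352:Fri 2356:Wed 2360:Mon 2364:Sat 2368:Thu 2372:Tue✓ 2376:Sun 2380:Fri 2384:Wed 2388:Mon 2392:Sat 2396:Thu …(5 more)… 2420:Sat 2424:Thu 2428:Tue✓ 2432:Sun 2436:Fri 2440:Wed 2444:Mon 2448:Sat 2452:Thu 2456:Tue✓ 2460:Sun 2464:Fri 2468:Wed
Tuesday: 2372, 2400, 2428, 2456 → 4.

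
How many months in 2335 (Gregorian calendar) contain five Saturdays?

A month of length L has five Saturdays iff its first Saturday is on day ≤ L−28 (so day 1–3 in a 31-day month, 1–2 in a 30-day month, day 1 in a leap February).
Checking each month of 2335: Jan starts Tue (31d); Feb starts Fri (28d); Mar starts Fri (31d) ✓; Apr starts Mon (30d); May starts Wed (31d); Jun starts Sat (30d) ✓; Jul starts Mon (31d); Aug starts Thu (31d) ✓; Sep starts Sun (30d); Oct starts Tue (31d); Nov starts Fri (30d) ✓; Dec starts Sun (31d).
Five-Saturday months: March, June, August, November → 4.

4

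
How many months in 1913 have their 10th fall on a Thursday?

2

Check the 10th of each month of 1913: Jan 10: Fri, Feb 10: Mon, Mar 10: Mon, Apr 10: Thu, May 10: Sat, Jun 10: Tue, Jul 10: Thu, Aug 10: Sun, Sep 10: Wed, Oct 10: Fri, Nov 10: Mon, Dec 10: Wed.
Thursday occurs in April, July — 2 months.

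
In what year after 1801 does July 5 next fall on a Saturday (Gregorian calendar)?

1806

From one year to the next, a fixed date's weekday advances by 1, or by 2 when a Feb 29 lies between the two dates.
1801: July 5 is Sunday.
1802: Monday (+1)
1803: Tuesday (+1)
1804: Thursday (+2)
1805: Friday (+1)
1806: Saturday (+1)
July 5 falls on a Saturday in 1806.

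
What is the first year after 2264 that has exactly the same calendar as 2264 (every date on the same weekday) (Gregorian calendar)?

Two years share a calendar iff Jan 1 falls on the same weekday and both are leap or both are common. 2264: Jan 1 is Friday, leap year.
2265: Jan 1 Sunday, common
2266: Jan 1 Monday, common
2267: Jan 1 Tuesday, common
2268: Jan 1 Wednesday, leap
2269: Jan 1 Friday, common
2270: Jan 1 Saturday, common
2271: Jan 1 Sunday, common
2272: Jan 1 Monday, leap
2273: Jan 1 Wednesday, common
2274: Jan 1 Thursday, common
2275: Jan 1 Friday, common
2276: Jan 1 Saturday, leap
2277: Jan 1 Monday, common
2278: Jan 1 Tuesday, common
2279: Jan 1 Wednesday, common
2280: Jan 1 Thursday, leap
2281: Jan 1 Saturday, common
2282: Jan 1 Sunday, common
2283: Jan 1 Monday, common
2284: Jan 1 Tuesday, leap
2285: Jan 1 Thursday, common
2286: Jan 1 Friday, common
2287: Jan 1 Saturday, common
2288: Jan 1 Sunday, leap
2289: Jan 1 Tuesday, common
2290: Jan 1 Wednesday, common
2291: Jan 1 Thursday, common
2292: Jan 1 Friday, leap
2292 matches on both conditions.

2292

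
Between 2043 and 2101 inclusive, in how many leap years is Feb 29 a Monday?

Leap years in 2043–2101: 14 of them.
Feb 29 weekday advances by 5 (mod 7) from one leap year to the next four years later (or differs when a century non-leap intervenes).
Leap-day weekdays: 2044:Mon✓ 2048:Sat 2052:Thu 2056:Tue 2060:Sun 2064:Fri 2068:Wed 2072:Mon✓ 2076:Sat 2080:Thu 2084:Tue 2088:Sun 2092:Fri 2096:Wed
Monday: 2044, 2072 → 2.

2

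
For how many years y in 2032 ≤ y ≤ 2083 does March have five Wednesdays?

23

March has 31 days; it has five Wednesdays when Wednesday falls among the first (month-length − 28) days — i.e. when March 1 is one of Wednesday/Tuesday/Monday.
March 1 by year: 2032:Mon✓ 2033:Tue✓ 2034:Wed✓ 2035:Thu 2036:Sat 2037:Sun 2038:Mon✓ 2039:Tue✓ 2040:Thu 2041:Fri 2042:Sat 2043:Sun 2044:Tue✓ 2045:Wed✓ 2046:Thu …(22 more)… 2069:Fri 2070:Sat 2071:Sun 2072:Tue✓ 2073:Wed✓ 2074:Thu 2075:Fri 2076:Sun 2077:Mon✓ 2078:Tue✓ 2079:Wed✓ 2080:Fri 2081:Sat 2082:Sun 2083:Mon✓
Years with five Wednesdays: 2032, 2033, 2034, 2038, 2039, 2044, 2045, 2049, 2050, 2051, 2055, 2056, 2060, 2061, 2062, 2066, 2067, 2072, 2073, 2077, 2078, 2079, 2083 → 23.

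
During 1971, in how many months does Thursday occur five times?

A month of length L has five Thursdays iff its first Thursday is on day ≤ L−28 (so day 1–3 in a 31-day month, 1–2 in a 30-day month, day 1 in a leap February).
Checking each month of 1971: Jan starts Fri (31d); Feb starts Mon (28d); Mar starts Mon (31d); Apr starts Thu (30d) ✓; May starts Sat (31d); Jun starts Tue (30d); Jul starts Thu (31d) ✓; Aug starts Sun (31d); Sep starts Wed (30d) ✓; Oct starts Fri (31d); Nov starts Mon (30d); Dec starts Wed (31d) ✓.
Five-Thursday months: April, July, September, December → 4.

4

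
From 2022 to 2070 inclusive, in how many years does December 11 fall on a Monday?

7

Track December 11's weekday year by year (advancing +1, or +2 across a Feb 29):
  2022: Sun  2023: Mon (+1) ✓  2024: Wed (+2)  2025: Thu (+1)  2026: Fri (+1)
  2027: Sat (+1)  2028: Mon (+2) ✓  2029: Tue (+1)  2030: Wed (+1)  2031: Thu (+1)
  2032: Sat (+2)  2033: Sun (+1)  2034: Mon (+1) ✓  2035: Tue (+1)  … (21 more years) …
  2057: Tue (+1)  2058: Wed (+1)  2059: Thu (+1)  2060: Sat (+2)  2061: Sun (+1)
  2062: Mon (+1) ✓  2063: Tue (+1)  2064: Thu (+2)  2065: Fri (+1)  2066: Sat (+1)
  2067: Sun (+1)  2068: Tue (+2)  2069: Wed (+1)  2070: Thu (+1)
Monday years: 2023, 2028, 2034, 2045, 2051, 2056, 2062 — 7 in total.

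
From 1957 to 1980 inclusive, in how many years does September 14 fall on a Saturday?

Track September 14's weekday year by year (advancing +1, or +2 across a Feb 29):
  1957: Sat ✓  1958: Sun (+1)  1959: Mon (+1)  1960: Wed (+2)  1961: Thu (+1)
  1962: Fri (+1)  1963: Sat (+1) ✓  1964: Mon (+2)  1965: Tue (+1)  1966: Wed (+1)
  1967: Thu (+1)  1968: Sat (+2) ✓  1969: Sun (+1)  1970: Mon (+1)  1971: Tue (+1)
  1972: Thu (+2)  1973: Fri (+1)  1974: Sat (+1) ✓  1975: Sun (+1)  1976: Tue (+2)
  1977: Wed (+1)  1978: Thu (+1)  1979: Fri (+1)  1980: Sun (+2)
Saturday years: 1957, 1963, 1968, 1974 — 4 in total.

4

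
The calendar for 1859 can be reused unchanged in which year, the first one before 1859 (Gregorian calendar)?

Two years share a calendar iff Jan 1 falls on the same weekday and both are leap or both are common. 1859: Jan 1 is Saturday, common year.
1858: Jan 1 Friday, common
1857: Jan 1 Thursday, common
1856: Jan 1 Tuesday, leap
1855: Jan 1 Monday, common
1854: Jan 1 Sunday, common
1853: Jan 1 Saturday, common
1853 matches on both conditions.

1853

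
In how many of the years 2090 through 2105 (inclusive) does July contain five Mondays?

July has 31 days; it has five Mondays when Monday falls among the first (month-length − 28) days — i.e. when July 1 is one of Monday/Sunday/Saturday.
July 1 by year: 2090:Sat✓ 2091:Sun✓ 2092:Tue 2093:Wed 2094:Thu 2095:Fri 2096:Sun✓ 2097:Mon✓ 2098:Tue 2099:Wed 2100:Thu 2101:Fri 2102:Sat✓ 2103:Sun✓ 2104:Tue 2105:Wed
Years with five Mondays: 2090, 2091, 2096, 2097, 2102, 2103 → 6.

6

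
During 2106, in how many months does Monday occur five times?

A month of length L has five Mondays iff its first Monday is on day ≤ L−28 (so day 1–3 in a 31-day month, 1–2 in a 30-day month, day 1 in a leap February).
Checking each month of 2106: Jan starts Fri (31d); Feb starts Mon (28d); Mar starts Mon (31d) ✓; Apr starts Thu (30d); May starts Sat (31d) ✓; Jun starts Tue (30d); Jul starts Thu (31d); Aug starts Sun (31d) ✓; Sep starts Wed (30d); Oct starts Fri (31d); Nov starts Mon (30d) ✓; Dec starts Wed (31d).
Five-Monday months: March, May, August, November → 4.

4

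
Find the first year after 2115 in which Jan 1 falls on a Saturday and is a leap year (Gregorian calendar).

Jan 1 advances by 2 weekdays after a leap year and by 1 after a common year.
2115: Jan 1 is Tuesday.
2116: Wednesday (leap)
2117: Friday
2118: Saturday
2119: Sunday
2120: Monday (leap)
2121: Wednesday
2122: Thursday
2123: Friday
2124: Saturday (leap)
2124 begins on a Saturday and is a leap year.

2124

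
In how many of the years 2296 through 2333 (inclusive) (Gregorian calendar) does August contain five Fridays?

August has 31 days; it has five Fridays when Friday falls among the first (month-length − 28) days — i.e. when August 1 is one of Friday/Thursday/Wednesday.
August 1 by year: 2296:Sat 2297:Sun 2298:Mon 2299:Tue 2300:Wed✓ 2301:Thu✓ 2302:Fri✓ 2303:Sat 2304:Mon 2305:Tue 2306:Wed✓ 2307:Thu✓ 2308:Sat 2309:Sun 2310:Mon …(8 more)… 2319:Fri✓ 2320:Sun 2321:Mon 2322:Tue 2323:Wed✓ 2324:Fri✓ 2325:Sat 2326:Sun 2327:Mon 2328:Wed✓ 2329:Thu✓ 2330:Fri✓ 2331:Sat 2332:Mon 2333:Tue
Years with five Fridays: 2300, 2301, 2302, 2306, 2307, 2312, 2313, 2317, 2318, 2319, 2323, 2324, 2328, 2329, 2330 → 15.

15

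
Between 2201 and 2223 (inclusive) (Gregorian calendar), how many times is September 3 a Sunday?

3

Track September 3's weekday year by year (advancing +1, or +2 across a Feb 29):
  2201: Thu  2202: Fri (+1)  2203: Sat (+1)  2204: Mon (+2)  2205: Tue (+1)
  2206: Wed (+1)  2207: Thu (+1)  2208: Sat (+2)  2209: Sun (+1) ✓  2210: Mon (+1)
  2211: Tue (+1)  2212: Thu (+2)  2213: Fri (+1)  2214: Sat (+1)  2215: Sun (+1) ✓
  2216: Tue (+2)  2217: Wed (+1)  2218: Thu (+1)  2219: Fri (+1)  2220: Sun (+2) ✓
  2221: Mon (+1)  2222: Tue (+1)  2223: Wed (+1)
Sunday years: 2209, 2215, 2220 — 3 in total.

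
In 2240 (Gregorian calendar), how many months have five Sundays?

4

A month of length L has five Sundays iff its first Sunday is on day ≤ L−28 (so day 1–3 in a 31-day month, 1–2 in a 30-day month, day 1 in a leap February).
Checking each month of 2240: Jan starts Wed (31d); Feb starts Sat (29d); Mar starts Sun (31d) ✓; Apr starts Wed (30d); May starts Fri (31d) ✓; Jun starts Mon (30d); Jul starts Wed (31d); Aug starts Sat (31d) ✓; Sep starts Tue (30d); Oct starts Thu (31d); Nov starts Sun (30d) ✓; Dec starts Tue (31d).
Five-Sunday months: March, May, August, November → 4.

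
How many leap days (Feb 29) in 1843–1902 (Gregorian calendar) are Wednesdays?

Leap years in 1843–1902: 14 of them.
Feb 29 weekday advances by 5 (mod 7) from one leap year to the next four years later (or differs when a century non-leap intervenes).
Leap-day weekdays: 1844:Thu 1848:Tue 1852:Sun 1856:Fri 1860:Wed✓ 1864:Mon 1868:Sat 1872:Thu 1876:Tue 1880:Sun 1884:Fri 1888:Wed✓ 1892:Mon 1896:Sat
Wednesday: 1860, 1888 → 2.

2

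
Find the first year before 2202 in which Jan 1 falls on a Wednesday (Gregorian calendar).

2200

Jan 1 advances by 2 weekdays after a leap year and by 1 after a common year.
2202: Jan 1 is Friday.
2201: Thursday
2200: Wednesday
2200 begins on a Wednesday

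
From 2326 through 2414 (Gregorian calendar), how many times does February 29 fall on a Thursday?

Leap years in 2326–2414: 22 of them.
Feb 29 weekday advances by 5 (mod 7) from one leap year to the next four years later (or differs when a century non-leap intervenes).
Leap-day weekdays: 2328:Wed 2332:Mon 2336:Sat 2340:Thu✓ 2344:Tue 2348:Sun 2352:Fri 2356:Wed 2360:Mon 2364:Sat 2368:Thu✓ 2372:Tue 2376:Sun 2380:Fri 2384:Wed 2388:Mon 2392:Sat 2396:Thu✓ 2400:Tue 2404:Sun 2408:Fri 2412:Wed
Thursday: 2340, 2368, 2396 → 3.

3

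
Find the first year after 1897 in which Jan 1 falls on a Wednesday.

Jan 1 advances by 2 weekdays after a leap year and by 1 after a common year.
1897: Jan 1 is Friday.
1898: Saturday
1899: Sunday
1900: Monday
1901: Tuesday
1902: Wednesday
1902 begins on a Wednesday

1902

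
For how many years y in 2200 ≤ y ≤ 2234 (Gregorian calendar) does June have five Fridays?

9

June has 30 days; it has five Fridays when Friday falls among the first (month-length − 28) days — i.e. when June 1 is one of Friday/Thursday.
June 1 by year: 2200:Sun 2201:Mon 2202:Tue 2203:Wed 2204:Fri✓ 2205:Sat 2206:Sun 2207:Mon 2208:Wed 2209:Thu✓ 2210:Fri✓ 2211:Sat 2212:Mon 2213:Tue 2214:Wed …(5 more)… 2220:Thu✓ 2221:Fri✓ 2222:Sat 2223:Sun 2224:Tue 2225:Wed 2226:Thu✓ 2227:Fri✓ 2228:Sun 2229:Mon 2230:Tue 2231:Wed 2232:Fri✓ 2233:Sat 2234:Sun
Years with five Fridays: 2204, 2209, 2210, 2215, 2220, 2221, 2226, 2227, 2232 → 9.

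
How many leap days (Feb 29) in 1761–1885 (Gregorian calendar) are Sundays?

4

Leap years in 1761–1885: 30 of them.
Feb 29 weekday advances by 5 (mod 7) from one leap year to the next four years later (or differs when a century non-leap intervenes).
Leap-day weekdays: 1764:Wed 1768:Mon 1772:Sat 1776:Thu 1780:Tue 1784:Sun✓ 1788:Fri 1792:Wed 1796:Mon 1804:Wed 1808:Mon 1812:Sat 1816:Thu …(4 more)… 1836:Mon 1840:Sat 1844:Thu 1848:Tue 1852:Sun✓ 1856:Fri 1860:Wed 1864:Mon 1868:Sat 1872:Thu 1876:Tue 1880:Sun✓ 1884:Fri
Sunday: 1784, 1824, 1852, 1880 → 4.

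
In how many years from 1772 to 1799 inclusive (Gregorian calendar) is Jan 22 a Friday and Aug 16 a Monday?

3

Check each year's weekday for Jan 22 and Aug 16:
  1772: Wed/Sun  1773: Fri/Mon ✓  1774: Sat/Tue  1775: Sun/Wed  1776: Mon/Fri  1777: Wed/Sat  1778: Thu/Sun  1779: Fri/Mon ✓  1780: Sat/Wed  1781: Mon/Thu  1782: Tue/Fri  1783: Wed/Sat  1784: Thu/Mon  1785: Sat/Tue  1786: Sun/Wed  1787: Mon/Thu  1788: Tue/Sat  1789: Thu/Sun  1790: Fri/Mon ✓  1791: Sat/Tue  1792: Sun/Thu  1793: Tue/Fri  1794: Wed/Sat  1795: Thu/Sun  1796: Fri/Tue  1797: Sun/Wed  1798: Mon/Thu  1799: Tue/Fri
Both conditions hold in: 1773, 1779, 1790 — 3.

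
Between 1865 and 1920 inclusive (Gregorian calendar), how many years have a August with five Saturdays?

24

August has 31 days; it has five Saturdays when Saturday falls among the first (month-length − 28) days — i.e. when August 1 is one of Saturday/Friday/Thursday.
August 1 by year: 1865:Tue 1866:Wed 1867:Thu✓ 1868:Sat✓ 1869:Sun 1870:Mon 1871:Tue 1872:Thu✓ 1873:Fri✓ 1874:Sat✓ 1875:Sun 1876:Tue 1877:Wed 1878:Thu✓ 1879:Fri✓ …(26 more)… 1906:Wed 1907:Thu✓ 1908:Sat✓ 1909:Sun 1910:Mon 1911:Tue 1912:Thu✓ 1913:Fri✓ 1914:Sat✓ 1915:Sun 1916:Tue 1917:Wed 1918:Thu✓ 1919:Fri✓ 1920:Sun
Years with five Saturdays: 1867, 1868, 1872, 1873, 1874, 1878, 1879, 1884, 1885, 1889, 1890, 1891, 1895, 1896, 1901, 1902, 1903, 1907, 1908, 1912, 1913, 1914, 1918, 1919 → 24.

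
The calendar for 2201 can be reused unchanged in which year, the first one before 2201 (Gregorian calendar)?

2195

Two years share a calendar iff Jan 1 falls on the same weekday and both are leap or both are common. 2201: Jan 1 is Thursday, common year.
2200: Jan 1 Wednesday, common
2199: Jan 1 Tuesday, common
2198: Jan 1 Monday, common
2197: Jan 1 Sunday, common
2196: Jan 1 Friday, leap
2195: Jan 1 Thursday, common
2195 matches on both conditions.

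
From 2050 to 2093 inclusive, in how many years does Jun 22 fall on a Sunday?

Track Jun 22's weekday year by year (advancing +1, or +2 across a Feb 29):
  2050: Wed  2051: Thu (+1)  2052: Sat (+2)  2053: Sun (+1) ✓  2054: Mon (+1)
  2055: Tue (+1)  2056: Thu (+2)  2057: Fri (+1)  2058: Sat (+1)  2059: Sun (+1) ✓
  2060: Tue (+2)  2061: Wed (+1)  2062: Thu (+1)  2063: Fri (+1)  … (16 more years) …
  2080: Sat (+2)  2081: Sun (+1) ✓  2082: Mon (+1)  2083: Tue (+1)  2084: Thu (+2)
  2085: Fri (+1)  2086: Sat (+1)  2087: Sun (+1) ✓  2088: Tue (+2)  2089: Wed (+1)
  2090: Thu (+1)  2091: Fri (+1)  2092: Sun (+2) ✓  2093: Mon (+1)
Sunday years: 2053, 2059, 2064, 2070, 2081, 2087, 2092 — 7 in total.

7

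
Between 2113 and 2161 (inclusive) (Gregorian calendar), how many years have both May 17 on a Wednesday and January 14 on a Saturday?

Check each year's weekday for May 17 and January 14:
  2113: Wed/Sat ✓  2114: Thu/Sun  2115: Fri/Mon  2116: Sun/Tue  2117: Mon/Thu  2118: Tue/Fri  2119: Wed/Sat ✓  2120: Fri/Sun  2121: Sat/Tue  2122: Sun/Wed  2123: Mon/Thu  2124: Wed/Fri  2125: Thu/Sun  2126: Fri/Mon  …(21 more)…  2148: Fri/Sun  2149: Sat/Tue  2150: Sun/Wed  2151: Mon/Thu  2152: Wed/Fri  2153: Thu/Sun  2154: Fri/Mon  2155: Sat/Tue  2156: Mon/Wed  2157: Tue/Fri  2158: Wed/Sat ✓  2159: Thu/Sun  2160: Sat/Mon  2161: Sun/Wed
Both conditions hold in: 2113, 2119, 2130, 2141, 2147, 2158 — 6.

6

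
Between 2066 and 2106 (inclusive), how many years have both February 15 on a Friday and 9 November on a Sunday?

2

Check each year's weekday for February 15 and 9 November:
  2066: Mon/Tue  2067: Tue/Wed  2068: Wed/Fri  2069: Fri/Sat  2070: Sat/Sun  2071: Sun/Mon  2072: Mon/Wed  2073: Wed/Thu  2074: Thu/Fri  2075: Fri/Sat  2076: Sat/Mon  2077: Mon/Tue  2078: Tue/Wed  2079: Wed/Thu  …(13 more)…  2093: Sun/Mon  2094: Mon/Tue  2095: Tue/Wed  2096: Wed/Fri  2097: Fri/Sat  2098: Sat/Sun  2099: Sun/Mon  2100: Mon/Tue  2101: Tue/Wed  2102: Wed/Thu  2103: Thu/Fri  2104: Fri/Sun ✓  2105: Sun/Mon  2106: Mon/Tue
Both conditions hold in: 2092, 2104 — 2.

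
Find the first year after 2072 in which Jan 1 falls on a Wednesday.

2076

Jan 1 advances by 2 weekdays after a leap year and by 1 after a common year.
2072: Jan 1 is Friday (leap).
2073: Sunday
2074: Monday
2075: Tuesday
2076: Wednesday (leap)
2076 begins on a Wednesday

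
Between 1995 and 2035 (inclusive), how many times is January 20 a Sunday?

5

Track January 20's weekday year by year (advancing +1, or +2 across a Feb 29):
  1995: Fri  1996: Sat (+1)  1997: Mon (+2)  1998: Tue (+1)  1999: Wed (+1)
  2000: Thu (+1)  2001: Sat (+2)  2002: Sun (+1) ✓  2003: Mon (+1)  2004: Tue (+1)
  2005: Thu (+2)  2006: Fri (+1)  2007: Sat (+1)  2008: Sun (+1) ✓  … (13 more years) …
  2022: Thu (+1)  2023: Fri (+1)  2024: Sat (+1)  2025: Mon (+2)  2026: Tue (+1)
  2027: Wed (+1)  2028: Thu (+1)  2029: Sat (+2)  2030: Sun (+1) ✓  2031: Mon (+1)
  2032: Tue (+1)  2033: Thu (+2)  2034: Fri (+1)  2035: Sat (+1)
Sunday years: 2002, 2008, 2013, 2019, 2030 — 5 in total.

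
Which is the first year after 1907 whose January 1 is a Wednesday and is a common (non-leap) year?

1913

Jan 1 advances by 2 weekdays after a leap year and by 1 after a common year.
1907: Jan 1 is Tuesday.
1908: Wednesday (leap)
1909: Friday
1910: Saturday
1911: Sunday
1912: Monday (leap)
1913: Wednesday
1913 begins on a Wednesday and is a common year.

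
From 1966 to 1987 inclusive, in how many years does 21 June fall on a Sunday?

Track 21 June's weekday year by year (advancing +1, or +2 across a Feb 29):
  1966: Tue  1967: Wed (+1)  1968: Fri (+2)  1969: Sat (+1)  1970: Sun (+1) ✓
  1971: Mon (+1)  1972: Wed (+2)  1973: Thu (+1)  1974: Fri (+1)  1975: Sat (+1)
  1976: Mon (+2)  1977: Tue (+1)  1978: Wed (+1)  1979: Thu (+1)  1980: Sat (+2)
  1981: Sun (+1) ✓  1982: Mon (+1)  1983: Tue (+1)  1984: Thu (+2)  1985: Fri (+1)
  1986: Sat (+1)  1987: Sun (+1) ✓
Sunday years: 1970, 1981, 1987 — 3 in total.

3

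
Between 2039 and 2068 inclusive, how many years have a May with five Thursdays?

13

May has 31 days; it has five Thursdays when Thursday falls among the first (month-length − 28) days — i.e. when May 1 is one of Thursday/Wednesday/Tuesday.
May 1 by year: 2039:Sun 2040:Tue✓ 2041:Wed✓ 2042:Thu✓ 2043:Fri 2044:Sun 2045:Mon 2046:Tue✓ 2047:Wed✓ 2048:Fri 2049:Sat 2050:Sun 2051:Mon 2052:Wed✓ 2053:Thu✓ 2054:Fri 2055:Sat 2056:Mon 2057:Tue✓ 2058:Wed✓ 2059:Thu✓ 2060:Sat 2061:Sun 2062:Mon 2063:Tue✓ 2064:Thu✓ 2065:Fri 2066:Sat 2067:Sun 2068:Tue✓
Years with five Thursdays: 2040, 2041, 2042, 2046, 2047, 2052, 2053, 2057, 2058, 2059, 2063, 2064, 2068 → 13.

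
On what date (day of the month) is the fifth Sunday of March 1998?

29

March 1, 1998 is a Sunday, so the first Sunday is the 1st.
The fifth Sunday is 1 + 28 = 29.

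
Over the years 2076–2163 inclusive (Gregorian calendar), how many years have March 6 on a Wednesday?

Track March 6's weekday year by year (advancing +1, or +2 across a Feb 29):
  2076: Fri  2077: Sat (+1)  2078: Sun (+1)  2079: Mon (+1)  2080: Wed (+2) ✓
  2081: Thu (+1)  2082: Fri (+1)  2083: Sat (+1)  2084: Mon (+2)  2085: Tue (+1)
  2086: Wed (+1) ✓  2087: Thu (+1)  2088: Sat (+2)  2089: Sun (+1)  … (60 more years) …
  2150: Fri (+1)  2151: Sat (+1)  2152: Mon (+2)  2153: Tue (+1)  2154: Wed (+1) ✓
  2155: Thu (+1)  2156: Sat (+2)  2157: Sun (+1)  2158: Mon (+1)  2159: Tue (+1)
  2160: Thu (+2)  2161: Fri (+1)  2162: Sat (+1)  2163: Sun (+1)
Wednesday years: 2080, 2086, 2097, 2109, 2115, 2120, 2126, 2137, 2143, 2148, 2154 — 11 in total.

11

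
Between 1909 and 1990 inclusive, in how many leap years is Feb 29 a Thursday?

Leap years in 1909–1990: 20 of them.
Feb 29 weekday advances by 5 (mod 7) from one leap year to the next four years later (or differs when a century non-leap intervenes).
Leap-day weekdays: 1912:Thu✓ 1916:Tue 1920:Sun 1924:Fri 1928:Wed 1932:Mon 1936:Sat 1940:Thu✓ 1944:Tue 1948:Sun 1952:Fri 1956:Wed 1960:Mon 1964:Sat 1968:Thu✓ 1972:Tue 1976:Sun 1980:Fri 1984:Wed 1988:Mon
Thursday: 1912, 1940, 1968 → 3.

3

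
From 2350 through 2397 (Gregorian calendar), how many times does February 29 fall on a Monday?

Leap years in 2350–2397: 12 of them.
Feb 29 weekday advances by 5 (mod 7) from one leap year to the next four years later (or differs when a century non-leap intervenes).
Leap-day weekdays: 2352:Fri 2356:Wed 2360:Mon✓ 2364:Sat 2368:Thu 2372:Tue 2376:Sun 2380:Fri 2384:Wed 2388:Mon✓ 2392:Sat 2396:Thu
Monday: 2360, 2388 → 2.

2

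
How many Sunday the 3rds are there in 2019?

3

Check the 3rd of each month of 2019: Jan 3: Thu, Feb 3: Sun, Mar 3: Sun, Apr 3: Wed, May 3: Fri, Jun 3: Mon, Jul 3: Wed, Aug 3: Sat, Sep 3: Tue, Oct 3: Thu, Nov 3: Sun, Dec 3: Tue.
Sunday occurs in February, March, November — 3 months.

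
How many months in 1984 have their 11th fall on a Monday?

1

Check the 11th of each month of 1984: Jan 11: Wed, Feb 11: Sat, Mar 11: Sun, Apr 11: Wed, May 11: Fri, Jun 11: Mon, Jul 11: Wed, Aug 11: Sat, Sep 11: Tue, Oct 11: Thu, Nov 11: Sun, Dec 11: Tue.
Monday occurs in June — 1 month.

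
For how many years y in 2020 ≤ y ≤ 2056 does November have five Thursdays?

10

November has 30 days; it has five Thursdays when Thursday falls among the first (month-length − 28) days — i.e. when November 1 is one of Thursday/Wednesday.
November 1 by year: 2020:Sun 2021:Mon 2022:Tue 2023:Wed✓ 2024:Fri 2025:Sat 2026:Sun 2027:Mon 2028:Wed✓ 2029:Thu✓ 2030:Fri 2031:Sat 2032:Mon 2033:Tue 2034:Wed✓ …(7 more)… 2042:Sat 2043:Sun 2044:Tue 2045:Wed✓ 2046:Thu✓ 2047:Fri 2048:Sun 2049:Mon 2050:Tue 2051:Wed✓ 2052:Fri 2053:Sat 2054:Sun 2055:Mon 2056:Wed✓
Years with five Thursdays: 2023, 2028, 2029, 2034, 2035, 2040, 2045, 2046, 2051, 2056 → 10.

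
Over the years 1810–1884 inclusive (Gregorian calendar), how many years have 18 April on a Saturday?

Track 18 April's weekday year by year (advancing +1, or +2 across a Feb 29):
  1810: Wed  1811: Thu (+1)  1812: Sat (+2) ✓  1813: Sun (+1)  1814: Mon (+1)
  1815: Tue (+1)  1816: Thu (+2)  1817: Fri (+1)  1818: Sat (+1) ✓  1819: Sun (+1)
  1820: Tue (+2)  1821: Wed (+1)  1822: Thu (+1)  1823: Fri (+1)  … (47 more years) …
  1871: Tue (+1)  1872: Thu (+2)  1873: Fri (+1)  1874: Sat (+1) ✓  1875: Sun (+1)
  1876: Tue (+2)  1877: Wed (+1)  1878: Thu (+1)  1879: Fri (+1)  1880: Sun (+2)
  1881: Mon (+1)  1882: Tue (+1)  1883: Wed (+1)  1884: Fri (+2)
Saturday years: 1812, 1818, 1829, 1835, 1840, 1846, 1857, 1863, 1868, 1874 — 10 in total.

10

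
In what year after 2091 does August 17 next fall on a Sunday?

From one year to the next, a fixed date's weekday advances by 1, or by 2 when a Feb 29 lies between the two dates.
2091: August 17 is Friday.
2092: Sunday (+2)
August 17 falls on a Sunday in 2092.

2092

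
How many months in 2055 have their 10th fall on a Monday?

Check the 10th of each month of 2055: Jan 10: Sun, Feb 10: Wed, Mar 10: Wed, Apr 10: Sat, May 10: Mon, Jun 10: Thu, Jul 10: Sat, Aug 10: Tue, Sep 10: Fri, Oct 10: Sun, Nov 10: Wed, Dec 10: Fri.
Monday occurs in May — 1 month.

1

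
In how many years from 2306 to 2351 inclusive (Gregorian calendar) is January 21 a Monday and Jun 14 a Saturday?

1

Check each year's weekday for January 21 and Jun 14:
  2306: Sun/Thu  2307: Mon/Fri  2308: Tue/Sun  2309: Thu/Mon  2310: Fri/Tue  2311: Sat/Wed  2312: Sun/Fri  2313: Tue/Sat  2314: Wed/Sun  2315: Thu/Mon  2316: Fri/Wed  2317: Sun/Thu  2318: Mon/Fri  2319: Tue/Sat  …(18 more)…  2338: Fri/Tue  2339: Sat/Wed  2340: Sun/Fri  2341: Tue/Sat  2342: Wed/Sun  2343: Thu/Mon  2344: Fri/Wed  2345: Sun/Thu  2346: Mon/Fri  2347: Tue/Sat  2348: Wed/Mon  2349: Fri/Tue  2350: Sat/Wed  2351: Sun/Thu
Both conditions hold in: 2324 — 1.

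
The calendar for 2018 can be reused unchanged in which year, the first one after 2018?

Two years share a calendar iff Jan 1 falls on the same weekday and both are leap or both are common. 2018: Jan 1 is Monday, common year.
2019: Jan 1 Tuesday, common
2020: Jan 1 Wednesday, leap
2021: Jan 1 Friday, common
2022: Jan 1 Saturday, common
2023: Jan 1 Sunday, common
2024: Jan 1 Monday, leap
2025: Jan 1 Wednesday, common
2026: Jan 1 Thursday, common
2027: Jan 1 Friday, common
2028: Jan 1 Saturday, leap
2029: Jan 1 Monday, common
2029 matches on both conditions.

2029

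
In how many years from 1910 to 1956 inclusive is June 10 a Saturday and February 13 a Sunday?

Check each year's weekday for June 10 and February 13:
  1910: Fri/Sun  1911: Sat/Mon  1912: Mon/Tue  1913: Tue/Thu  1914: Wed/Fri  1915: Thu/Sat  1916: Sat/Sun ✓  1917: Sun/Tue  1918: Mon/Wed  1919: Tue/Thu  1920: Thu/Fri  1921: Fri/Sun  1922: Sat/Mon  1923: Sun/Tue  …(19 more)…  1943: Thu/Sat  1944: Sat/Sun ✓  1945: Sun/Tue  1946: Mon/Wed  1947: Tue/Thu  1948: Thu/Fri  1949: Fri/Sun  1950: Sat/Mon  1951: Sun/Tue  1952: Tue/Wed  1953: Wed/Fri  1954: Thu/Sat  1955: Fri/Sun  1956: Sun/Mon
Both conditions hold in: 1916, 1944 — 2.

2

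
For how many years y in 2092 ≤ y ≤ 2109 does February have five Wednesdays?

February has 28 days (29 in leap years); it has five Wednesdays when Wednesday falls among the first (month-length − 28) days — i.e. when February 1 is Wednesday in a leap year (never in a common year).
February 1 by year: 2092:Fri 2093:Sun 2094:Mon 2095:Tue 2096:Wed✓ 2097:Fri 2098:Sat 2099:Sun 2100:Mon 2101:Tue 2102:Wed 2103:Thu 2104:Fri 2105:Sun 2106:Mon 2107:Tue 2108:Wed✓ 2109:Fri
Years with five Wednesdays: 2096, 2108 → 2.

2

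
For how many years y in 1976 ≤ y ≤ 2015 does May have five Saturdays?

May has 31 days; it has five Saturdays when Saturday falls among the first (month-length − 28) days — i.e. when May 1 is one of Saturday/Friday/Thursday.
May 1 by year: 1976:Sat✓ 1977:Sun 1978:Mon 1979:Tue 1980:Thu✓ 1981:Fri✓ 1982:Sat✓ 1983:Sun 1984:Tue 1985:Wed 1986:Thu✓ 1987:Fri✓ 1988:Sun 1989:Mon 1990:Tue …(10 more)… 2001:Tue 2002:Wed 2003:Thu✓ 2004:Sat✓ 2005:Sun 2006:Mon 2007:Tue 2008:Thu✓ 2009:Fri✓ 2010:Sat✓ 2011:Sun 2012:Tue 2013:Wed 2014:Thu✓ 2015:Fri✓
Years with five Saturdays: 1976, 1980, 1981, 1982, 1986, 1987, 1992, 1993, 1997, 1998, 1999, 2003, 2004, 2008, 2009, 2010, 2014, 2015 → 18.

18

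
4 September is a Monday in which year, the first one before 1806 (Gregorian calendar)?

From one year to the next, a fixed date's weekday advances by 1, or by 2 when a Feb 29 lies between the two dates.
1806: September 4 is Thursday.
1805: Wednesday (−1)
1804: Tuesday (−1)
1803: Sunday (−2)
1802: Saturday (−1)
1801: Friday (−1)
1800: Thursday (−1)
1799: Wednesday (−1)
1798: Tuesday (−1)
1797: Monday (−1)
4 September falls on a Monday in 1797.

1797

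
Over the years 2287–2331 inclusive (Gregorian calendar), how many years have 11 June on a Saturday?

7

Track 11 June's weekday year by year (advancing +1, or +2 across a Feb 29):
  2287: Sat ✓  2288: Mon (+2)  2289: Tue (+1)  2290: Wed (+1)  2291: Thu (+1)
  2292: Sat (+2) ✓  2293: Sun (+1)  2294: Mon (+1)  2295: Tue (+1)  2296: Thu (+2)
  2297: Fri (+1)  2298: Sat (+1) ✓  2299: Sun (+1)  2300: Mon (+1)  … (17 more years) …
  2318: Tue (+1)  2319: Wed (+1)  2320: Fri (+2)  2321: Sat (+1) ✓  2322: Sun (+1)
  2323: Mon (+1)  2324: Wed (+2)  2325: Thu (+1)  2326: Fri (+1)  2327: Sat (+1) ✓
  2328: Mon (+2)  2329: Tue (+1)  2330: Wed (+1)  2331: Thu (+1)
Saturday years: 2287, 2292, 2298, 2304, 2310, 2321, 2327 — 7 in total.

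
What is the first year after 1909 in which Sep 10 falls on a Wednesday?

From one year to the next, a fixed date's weekday advances by 1, or by 2 when a Feb 29 lies between the two dates.
1909: September 10 is Friday.
1910: Saturday (+1)
1911: Sunday (+1)
1912: Tuesday (+2)
1913: Wednesday (+1)
Sep 10 falls on a Wednesday in 1913.

1913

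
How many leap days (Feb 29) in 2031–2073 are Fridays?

2

Leap years in 2031–2073: 11 of them.
Feb 29 weekday advances by 5 (mod 7) from one leap year to the next four years later (or differs when a century non-leap intervenes).
Leap-day weekdays: 2032:Sun 2036:Fri✓ 2040:Wed 2044:Mon 2048:Sat 2052:Thu 2056:Tue 2060:Sun 2064:Fri✓ 2068:Wed 2072:Mon
Friday: 2036, 2064 → 2.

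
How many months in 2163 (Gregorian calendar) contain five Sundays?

A month of length L has five Sundays iff its first Sunday is on day ≤ L−28 (so day 1–3 in a 31-day month, 1–2 in a 30-day month, day 1 in a leap February).
Checking each month of 2163: Jan starts Sat (31d) ✓; Feb starts Tue (28d); Mar starts Tue (31d); Apr starts Fri (30d); May starts Sun (31d) ✓; Jun starts Wed (30d); Jul starts Fri (31d) ✓; Aug starts Mon (31d); Sep starts Thu (30d); Oct starts Sat (31d) ✓; Nov starts Tue (30d); Dec starts Thu (31d).
Five-Sunday months: January, May, July, October → 4.

4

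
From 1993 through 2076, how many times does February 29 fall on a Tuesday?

3

Leap years in 1993–2076: 21 of them.
Feb 29 weekday advances by 5 (mod 7) from one leap year to the next four years later (or differs when a century non-leap intervenes).
Leap-day weekdays: 1996:Thu 2000:Tue✓ 2004:Sun 2008:Fri 2012:Wed 2016:Mon 2020:Sat 2024:Thu 2028:Tue✓ 2032:Sun 2036:Fri 2040:Wed 2044:Mon 2048:Sat 2052:Thu 2056:Tue✓ 2060:Sun 2064:Fri 2068:Wed 2072:Mon 2076:Sat
Tuesday: 2000, 2028, 2056 → 3.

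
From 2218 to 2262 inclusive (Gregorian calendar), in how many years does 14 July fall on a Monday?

7

Track 14 July's weekday year by year (advancing +1, or +2 across a Feb 29):
  2218: Tue  2219: Wed (+1)  2220: Fri (+2)  2221: Sat (+1)  2222: Sun (+1)
  2223: Mon (+1) ✓  2224: Wed (+2)  2225: Thu (+1)  2226: Fri (+1)  2227: Sat (+1)
  2228: Mon (+2) ✓  2229: Tue (+1)  2230: Wed (+1)  2231: Thu (+1)  … (17 more years) …
  2249: Sat (+1)  2250: Sun (+1)  2251: Mon (+1) ✓  2252: Wed (+2)  2253: Thu (+1)
  2254: Fri (+1)  2255: Sat (+1)  2256: Mon (+2) ✓  2257: Tue (+1)  2258: Wed (+1)
  2259: Thu (+1)  2260: Sat (+2)  2261: Sun (+1)  2262: Mon (+1) ✓
Monday years: 2223, 2228, 2234, 2245, 2251, 2256, 2262 — 7 in total.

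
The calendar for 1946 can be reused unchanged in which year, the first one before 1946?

1935

Two years share a calendar iff Jan 1 falls on the same weekday and both are leap or both are common. 1946: Jan 1 is Tuesday, common year.
1945: Jan 1 Monday, common
1944: Jan 1 Saturday, leap
1943: Jan 1 Friday, common
1942: Jan 1 Thursday, common
1941: Jan 1 Wednesday, common
1940: Jan 1 Monday, leap
1939: Jan 1 Sunday, common
1938: Jan 1 Saturday, common
1937: Jan 1 Friday, common
1936: Jan 1 Wednesday, leap
1935: Jan 1 Tuesday, common
1935 matches on both conditions.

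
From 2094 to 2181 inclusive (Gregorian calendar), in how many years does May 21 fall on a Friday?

13

Track May 21's weekday year by year (advancing +1, or +2 across a Feb 29):
  2094: Fri ✓  2095: Sat (+1)  2096: Mon (+2)  2097: Tue (+1)  2098: Wed (+1)
  2099: Thu (+1)  2100: Fri (+1) ✓  2101: Sat (+1)  2102: Sun (+1)  2103: Mon (+1)
  2104: Wed (+2)  2105: Thu (+1)  2106: Fri (+1) ✓  2107: Sat (+1)  … (60 more years) …
  2168: Sat (+2)  2169: Sun (+1)  2170: Mon (+1)  2171: Tue (+1)  2172: Thu (+2)
  2173: Fri (+1) ✓  2174: Sat (+1)  2175: Sun (+1)  2176: Tue (+2)  2177: Wed (+1)
  2178: Thu (+1)  2179: Fri (+1) ✓  2180: Sun (+2)  2181: Mon (+1)
Friday years: 2094, 2100, 2106, 2117, 2123, 2128, 2134, 2145, 2151, 2156, 2162, 2173, 2179 — 13 in total.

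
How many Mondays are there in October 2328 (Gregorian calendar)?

5

October 2328 has 31 days and begins on Monday.
The first Monday is October 1.
Mondays fall on 1, 8, 15, 22, 29 — that's 5.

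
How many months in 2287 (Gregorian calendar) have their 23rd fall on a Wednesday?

Check the 23rd of each month of 2287: Jan 23: Sun, Feb 23: Wed, Mar 23: Wed, Apr 23: Sat, May 23: Mon, Jun 23: Thu, Jul 23: Sat, Aug 23: Tue, Sep 23: Fri, Oct 23: Sun, Nov 23: Wed, Dec 23: Fri.
Wednesday occurs in February, March, November — 3 months.

3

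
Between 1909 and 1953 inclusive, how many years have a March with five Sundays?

19

March has 31 days; it has five Sundays when Sunday falls among the first (month-length − 28) days — i.e. when March 1 is one of Sunday/Saturday/Friday.
March 1 by year: 1909:Mon 1910:Tue 1911:Wed 1912:Fri✓ 1913:Sat✓ 1914:Sun✓ 1915:Mon 1916:Wed 1917:Thu 1918:Fri✓ 1919:Sat✓ 1920:Mon 1921:Tue 1922:Wed 1923:Thu …(15 more)… 1939:Wed 1940:Fri✓ 1941:Sat✓ 1942:Sun✓ 1943:Mon 1944:Wed 1945:Thu 1946:Fri✓ 1947:Sat✓ 1948:Mon 1949:Tue 1950:Wed 1951:Thu 1952:Sat✓ 1953:Sun✓
Years with five Sundays: 1912, 1913, 1914, 1918, 1919, 1924, 1925, 1929, 1930, 1931, 1935, 1936, 1940, 1941, 1942, 1946, 1947, 1952, 1953 → 19.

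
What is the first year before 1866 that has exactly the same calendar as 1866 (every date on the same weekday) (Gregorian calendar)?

Two years share a calendar iff Jan 1 falls on the same weekday and both are leap or both are common. 1866: Jan 1 is Monday, common year.
1865: Jan 1 Sunday, common
1864: Jan 1 Friday, leap
1863: Jan 1 Thursday, common
1862: Jan 1 Wednesday, common
1861: Jan 1 Tuesday, common
1860: Jan 1 Sunday, leap
1859: Jan 1 Saturday, common
1858: Jan 1 Friday, common
1857: Jan 1 Thursday, common
1856: Jan 1 Tuesday, leap
1855: Jan 1 Monday, common
1855 matches on both conditions.

1855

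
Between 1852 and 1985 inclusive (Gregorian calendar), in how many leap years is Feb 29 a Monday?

Leap years in 1852–1985: 33 of them.
Feb 29 weekday advances by 5 (mod 7) from one leap year to the next four years later (or differs when a century non-leap intervenes).
Leap-day weekdays: 1852:Sun 1856:Fri 1860:Wed 1864:Mon✓ 1868:Sat 1872:Thu 1876:Tue 1880:Sun 1884:Fri 1888:Wed 1892:Mon✓ 1896:Sat 1904:Mon✓ …(7 more)… 1936:Sat 1940:Thu 1944:Tue 1948:Sun 1952:Fri 1956:Wed 1960:Mon✓ 1964:Sat 1968:Thu 1972:Tue 1976:Sun 1980:Fri 1984:Wed
Monday: 1864, 1892, 1904, 1932, 1960 → 5.

5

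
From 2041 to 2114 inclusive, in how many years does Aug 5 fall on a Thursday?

10

Track Aug 5's weekday year by year (advancing +1, or +2 across a Feb 29):
  2041: Mon  2042: Tue (+1)  2043: Wed (+1)  2044: Fri (+2)  2045: Sat (+1)
  2046: Sun (+1)  2047: Mon (+1)  2048: Wed (+2)  2049: Thu (+1) ✓  2050: Fri (+1)
  2051: Sat (+1)  2052: Mon (+2)  2053: Tue (+1)  2054: Wed (+1)  … (46 more years) …
  2101: Fri (+1)  2102: Sat (+1)  2103: Sun (+1)  2104: Tue (+2)  2105: Wed (+1)
  2106: Thu (+1) ✓  2107: Fri (+1)  2108: Sun (+2)  2109: Mon (+1)  2110: Tue (+1)
  2111: Wed (+1)  2112: Fri (+2)  2113: Sat (+1)  2114: Sun (+1)
Thursday years: 2049, 2055, 2060, 2066, 2077, 2083, 2088, 2094, 2100, 2106 — 10 in total.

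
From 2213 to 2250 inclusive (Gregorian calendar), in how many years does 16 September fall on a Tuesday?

Track 16 September's weekday year by year (advancing +1, or +2 across a Feb 29):
  2213: Thu  2214: Fri (+1)  2215: Sat (+1)  2216: Mon (+2)  2217: Tue (+1) ✓
  2218: Wed (+1)  2219: Thu (+1)  2220: Sat (+2)  2221: Sun (+1)  2222: Mon (+1)
  2223: Tue (+1) ✓  2224: Thu (+2)  2225: Fri (+1)  2226: Sat (+1)  … (10 more years) …
  2237: Sat (+1)  2238: Sun (+1)  2239: Mon (+1)  2240: Wed (+2)  2241: Thu (+1)
  2242: Fri (+1)  2243: Sat (+1)  2244: Mon (+2)  2245: Tue (+1) ✓  2246: Wed (+1)
  2247: Thu (+1)  2248: Sat (+2)  2249: Sun (+1)  2250: Mon (+1)
Tuesday years: 2217, 2223, 2228, 2234, 2245 — 5 in total.

5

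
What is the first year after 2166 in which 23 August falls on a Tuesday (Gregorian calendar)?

From one year to the next, a fixed date's weekday advances by 1, or by 2 when a Feb 29 lies between the two dates.
2166: August 23 is Saturday.
2167: Sunday (+1)
2168: Tuesday (+2)
23 August falls on a Tuesday in 2168.

2168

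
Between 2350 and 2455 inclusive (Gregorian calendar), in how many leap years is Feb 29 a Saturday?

4

Leap years in 2350–2455: 26 of them.
Feb 29 weekday advances by 5 (mod 7) from one leap year to the next four years later (or differs when a century non-leap intervenes).
Leap-day weekdays: 2352:Fri 2356:Wed 2360:Mon 2364:Sat✓ 2368:Thu 2372:Tue 2376:Sun 2380:Fri 2384:Wed 2388:Mon 2392:Sat✓ 2396:Thu 2400:Tue 2404:Sun 2408:Fri 2412:Wed 2416:Mon 2420:Sat✓ 2424:Thu 2428:Tue 2432:Sun 2436:Fri 2440:Wed 2444:Mon 2448:Sat✓ 2452:Thu
Saturday: 2364, 2392, 2420, 2448 → 4.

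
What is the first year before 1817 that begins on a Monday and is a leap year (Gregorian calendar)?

Jan 1 advances by 2 weekdays after a leap year and by 1 after a common year.
1817: Jan 1 is Wednesday.
1816: Monday (leap)
1816 begins on a Monday and is a leap year.

1816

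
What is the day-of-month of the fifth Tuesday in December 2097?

31

December 1, 2097 is a Sunday, so the first Tuesday is the 3rd.
The fifth Tuesday is 3 + 28 = 31.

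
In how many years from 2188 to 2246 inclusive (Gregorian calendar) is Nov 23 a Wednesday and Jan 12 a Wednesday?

6

Check each year's weekday for Nov 23 and Jan 12:
  2188: Sun/Sat  2189: Mon/Mon  2190: Tue/Tue  2191: Wed/Wed ✓  2192: Fri/Thu  2193: Sat/Sat  2194: Sun/Sun  2195: Mon/Mon  2196: Wed/Tue  2197: Thu/Thu  2198: Fri/Fri  2199: Sat/Sat  2200: Sun/Sun  2201: Mon/Mon  …(31 more)…  2233: Sat/Sat  2234: Sun/Sun  2235: Mon/Mon  2236: Wed/Tue  2237: Thu/Thu  2238: Fri/Fri  2239: Sat/Sat  2240: Mon/Sun  2241: Tue/Tue  2242: Wed/Wed ✓  2243: Thu/Thu  2244: Sat/Fri  2245: Sun/Sun  2246: Mon/Mon
Both conditions hold in: 2191, 2203, 2214, 2225, 2231, 2242 — 6.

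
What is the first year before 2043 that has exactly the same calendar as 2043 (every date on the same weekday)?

Two years share a calendar iff Jan 1 falls on the same weekday and both are leap or both are common. 2043: Jan 1 is Thursday, common year.
2042: Jan 1 Wednesday, common
2041: Jan 1 Tuesday, common
2040: Jan 1 Sunday, leap
2039: Jan 1 Saturday, common
2038: Jan 1 Friday, common
2037: Jan 1 Thursday, common
2037 matches on both conditions.

2037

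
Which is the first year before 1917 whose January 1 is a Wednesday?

1913

Jan 1 advances by 2 weekdays after a leap year and by 1 after a common year.
1917: Jan 1 is Monday.
1916: Saturday (leap)
1915: Friday
1914: Thursday
1913: Wednesday
1913 begins on a Wednesday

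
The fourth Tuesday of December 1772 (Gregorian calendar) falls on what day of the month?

December 1, 1772 is a Tuesday, so the first Tuesday is the 1st.
The fourth Tuesday is 1 + 21 = 22.

22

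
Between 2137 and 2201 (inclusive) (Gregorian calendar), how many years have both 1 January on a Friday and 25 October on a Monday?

6

Check each year's weekday for 1 January and 25 October:
  2137: Tue/Fri  2138: Wed/Sat  2139: Thu/Sun  2140: Fri/Tue  2141: Sun/Wed  2142: Mon/Thu  2143: Tue/Fri  2144: Wed/Sun  2145: Fri/Mon ✓  2146: Sat/Tue  2147: Sun/Wed  2148: Mon/Fri  2149: Wed/Sat  2150: Thu/Sun  …(37 more)…  2188: Tue/Sat  2189: Thu/Sun  2190: Fri/Mon ✓  2191: Sat/Tue  2192: Sun/Thu  2193: Tue/Fri  2194: Wed/Sat  2195: Thu/Sun  2196: Fri/Tue  2197: Sun/Wed  2198: Mon/Thu  2199: Tue/Fri  2200: Wed/Sat  2201: Thu/Sun
Both conditions hold in: 2145, 2151, 2162, 2173, 2179, 2190 — 6.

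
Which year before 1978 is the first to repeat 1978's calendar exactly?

Two years share a calendar iff Jan 1 falls on the same weekday and both are leap or both are common. 1978: Jan 1 is Sunday, common year.
1977: Jan 1 Saturday, common
1976: Jan 1 Thursday, leap
1975: Jan 1 Wednesday, common
1974: Jan 1 Tuesday, common
1973: Jan 1 Monday, common
1972: Jan 1 Saturday, leap
1971: Jan 1 Friday, common
1970: Jan 1 Thursday, common
1969: Jan 1 Wednesday, common
1968: Jan 1 Monday, leap
1967: Jan 1 Sunday, common
1967 matches on both conditions.

1967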